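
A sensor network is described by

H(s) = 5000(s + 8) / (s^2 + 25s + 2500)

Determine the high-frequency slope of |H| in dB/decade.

Each pole contributes −20 dB/decade at high frequency; each zero contributes +20 dB/decade.
Net: 1 zero(s) − 2 pole(s) → -20 dB/decade.

-20 dB/decade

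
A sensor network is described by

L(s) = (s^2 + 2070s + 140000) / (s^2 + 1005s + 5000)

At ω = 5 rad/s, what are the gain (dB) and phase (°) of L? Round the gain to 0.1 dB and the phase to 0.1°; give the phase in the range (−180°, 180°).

Substitute s = j5:
Numerator: (j5)^2 + 2070(j5) + 140000 = 139975 + j10350
Denominator: (j5)^2 + 1005(j5) + 5000 = 4975 + j5025
|N| = √(139975² + 10350²) ≈ 1.4036e+05, ∠N ≈ 4.23°
|D| = √(4975² + 5025²) ≈ 7071.2, ∠D ≈ 45.29°
|L| = 1.4036e+05 / 7071.2 ≈ 19.85
Gain = 20 log₁₀(19.85) ≈ 25.96 dB
∠L = 4.23° − 45.29° = -41.06°

26.0 dB, -41.1°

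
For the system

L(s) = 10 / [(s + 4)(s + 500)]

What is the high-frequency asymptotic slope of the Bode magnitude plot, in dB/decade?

Each pole contributes −20 dB/decade at high frequency; each zero contributes +20 dB/decade.
Net: 0 zero(s) − 2 pole(s) → -40 dB/decade.

-40 dB/decade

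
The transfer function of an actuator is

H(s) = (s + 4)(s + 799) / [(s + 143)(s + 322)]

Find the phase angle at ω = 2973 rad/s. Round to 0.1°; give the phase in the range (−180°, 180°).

At s = jω = j2973:
zero (s+4): 4 + j2973 → |·| = √(4²+2973²) = √8838745 ≈ 2973, ∠ = arctan(2973/4) ≈ 89.92°
zero (s+799): 799 + j2973 → |·| = √(799²+2973²) = √9477130 ≈ 3078.5, ∠ = arctan(2973/799) ≈ 74.96°
pole (s+143): 143 + j2973 → |·| = √(143²+2973²) = √8859178 ≈ 2976.4, ∠ = arctan(2973/143) ≈ 87.25°
pole (s+322): 322 + j2973 → |·| = √(322²+2973²) = √8942413 ≈ 2990.4, ∠ = arctan(2973/322) ≈ 83.82°
∠H = 164.88° − 171.07° = -6.19°

-6.2°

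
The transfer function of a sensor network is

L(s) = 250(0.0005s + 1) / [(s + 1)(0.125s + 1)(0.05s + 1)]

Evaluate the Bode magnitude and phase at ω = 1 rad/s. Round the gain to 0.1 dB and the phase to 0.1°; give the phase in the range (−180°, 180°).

At ω = 1 rad/s:
zero (1 + j1·0.0005) = 1 + j0.0005 → |·| ≈ 1, ∠ ≈ 0.03°
pole (1 + j1·1) = 1 + j1 → |·| ≈ 1.4142, ∠ ≈ 45.00°
pole (1 + j1·0.125) = 1 + j0.125 → |·| ≈ 1.0078, ∠ ≈ 7.13°
pole (1 + j1·0.05) = 1 + j0.05 → |·| ≈ 1.0012, ∠ ≈ 2.86°
|L| = 250 · 1 / (1.4142 · 1.0078 · 1.0012) ≈ 175.2
Gain = 20 log₁₀(175.2) ≈ 44.87 dB
∠L = (0.03°) − (45.00° + 7.13° + 2.86°) = -54.96°

44.9 dB, -55.0°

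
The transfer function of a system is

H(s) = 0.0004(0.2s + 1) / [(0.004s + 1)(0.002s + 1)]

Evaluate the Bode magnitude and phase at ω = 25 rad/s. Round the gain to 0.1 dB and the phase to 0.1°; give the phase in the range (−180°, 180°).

At ω = 25 rad/s:
zero (1 + j25·0.2) = 1 + j5 → |·| ≈ 5.099, ∠ ≈ 78.69°
pole (1 + j25·0.004) = 1 + j0.1 → |·| ≈ 1.005, ∠ ≈ 5.71°
pole (1 + j25·0.002) = 1 + j0.05 → |·| ≈ 1.0012, ∠ ≈ 2.86°
|H| = 0.0004 · 5.099 / (1.005 · 1.0012) ≈ 0.002027
Gain = 20 log₁₀(0.002027) ≈ -53.86 dB
∠H = (78.69°) − (5.71° + 2.86°) = 70.12°

-53.9 dB, 70.1°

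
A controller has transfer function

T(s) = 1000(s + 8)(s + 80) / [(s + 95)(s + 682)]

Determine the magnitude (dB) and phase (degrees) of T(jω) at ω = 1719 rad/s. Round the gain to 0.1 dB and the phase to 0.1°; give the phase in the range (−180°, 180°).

At s = jω = j1719:
zero (s+8): 8 + j1719 → |·| = √(8²+1719²) = √2955025 ≈ 1719, ∠ = arctan(1719/8) ≈ 89.73°
zero (s+80): 80 + j1719 → |·| = √(80²+1719²) = √2961361 ≈ 1720.9, ∠ = arctan(1719/80) ≈ 87.34°
pole (s+95): 95 + j1719 → |·| = √(95²+1719²) = √2963986 ≈ 1721.6, ∠ = arctan(1719/95) ≈ 86.84°
pole (s+682): 682 + j1719 → |·| = √(682²+1719²) = √3420085 ≈ 1849.3, ∠ = arctan(1719/682) ≈ 68.36°
|T| = 1000 · 2.9582e+06 / 3.1838e+06 ≈ 929.14
Gain = 20 log₁₀(929.14) ≈ 59.36 dB
∠T = 177.07° − 155.20° = 21.87°

59.4 dB, 21.9°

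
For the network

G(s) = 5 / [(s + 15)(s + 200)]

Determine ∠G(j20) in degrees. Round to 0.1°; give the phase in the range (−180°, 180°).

-58.8°

At s = jω = j20:
pole (s+15): 15 + j20 → |·| = √(15²+20²) = √625 ≈ 25, ∠ = arctan(20/15) ≈ 53.13°
pole (s+200): 200 + j20 → |·| = √(200²+20²) = √40400 ≈ 201, ∠ = arctan(20/200) ≈ 5.71°
∠G = 0.00° − 58.84° = -58.84°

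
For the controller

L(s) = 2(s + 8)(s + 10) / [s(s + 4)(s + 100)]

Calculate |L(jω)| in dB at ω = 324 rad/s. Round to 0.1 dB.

-44.6 dB

At s = jω = j324:
zero (s+8): 8 + j324 → |·| = √(8²+324²) = √105040 ≈ 324.1, ∠ = arctan(324/8) ≈ 88.59°
zero (s+10): 10 + j324 → |·| = √(10²+324²) = √105076 ≈ 324.15, ∠ = arctan(324/10) ≈ 88.23°
pole (s+4): 4 + j324 → |·| = √(4²+324²) = √104992 ≈ 324.02, ∠ = arctan(324/4) ≈ 89.29°
pole (s+100): 100 + j324 → |·| = √(100²+324²) = √114976 ≈ 339.08, ∠ = arctan(324/100) ≈ 72.85°
pole at origin: |s| = 324, ∠ = 90.00° (in denominator)
|L| = 2 · 1.0506e+05 / 3.5597e+07 ≈ 0.0059027
Gain = 20 log₁₀(0.0059027) ≈ -44.58 dB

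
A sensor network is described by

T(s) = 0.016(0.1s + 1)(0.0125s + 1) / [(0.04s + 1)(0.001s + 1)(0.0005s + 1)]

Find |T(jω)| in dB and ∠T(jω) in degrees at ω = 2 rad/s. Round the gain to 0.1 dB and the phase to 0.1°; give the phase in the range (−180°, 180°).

-35.8 dB, 8.0°

At ω = 2 rad/s:
zero (1 + j2·0.1) = 1 + j0.2 → |·| ≈ 1.0198, ∠ ≈ 11.31°
zero (1 + j2·0.0125) = 1 + j0.025 → |·| ≈ 1.0003, ∠ ≈ 1.43°
pole (1 + j2·0.04) = 1 + j0.08 → |·| ≈ 1.0032, ∠ ≈ 4.57°
pole (1 + j2·0.001) = 1 + j0.002 → |·| ≈ 1, ∠ ≈ 0.11°
pole (1 + j2·0.0005) = 1 + j0.001 → |·| ≈ 1, ∠ ≈ 0.06°
|T| = 0.016 · 1.0198 · 1.0003 / (1.0032 · 1 · 1) ≈ 0.01627
Gain = 20 log₁₀(0.01627) ≈ -35.77 dB
∠T = (11.31° + 1.43°) − (4.57° + 0.11° + 0.06°) = 8.00°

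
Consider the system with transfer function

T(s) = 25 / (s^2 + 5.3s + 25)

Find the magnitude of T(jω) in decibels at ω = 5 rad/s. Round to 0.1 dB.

-0.5 dB

At s = jω = j5:
quadratic: (j5)² + 5.3·j5 + 25 = 0 + j26.5 → |·| ≈ 26.5, ∠ ≈ 90.00°
|T| = 25 / 26.5 ≈ 0.9434
Gain = 20 log₁₀(0.9434) ≈ -0.51 dB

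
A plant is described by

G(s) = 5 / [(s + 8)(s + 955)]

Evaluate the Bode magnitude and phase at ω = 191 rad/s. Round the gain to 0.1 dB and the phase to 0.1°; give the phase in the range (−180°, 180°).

At s = jω = j191:
pole (s+8): 8 + j191 → |·| = √(8²+191²) = √36545 ≈ 191.17, ∠ = arctan(191/8) ≈ 87.60°
pole (s+955): 955 + j191 → |·| = √(955²+191²) = √948506 ≈ 973.91, ∠ = arctan(191/955) ≈ 11.31°
|G| = 5 / 1.8618e+05 ≈ 2.6856e-05
Gain = 20 log₁₀(2.6856e-05) ≈ -91.42 dB
∠G = 0.00° − 98.91° = -98.91°

-91.4 dB, -98.9°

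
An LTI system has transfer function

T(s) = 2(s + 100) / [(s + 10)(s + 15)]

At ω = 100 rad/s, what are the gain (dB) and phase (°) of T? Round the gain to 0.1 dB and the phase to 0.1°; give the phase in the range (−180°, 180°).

At s = jω = j100:
zero (s+100): 100 + j100 → |·| = √(100²+100²) = √20000 ≈ 141.42, ∠ = arctan(100/100) ≈ 45.00°
pole (s+10): 10 + j100 → |·| = √(10²+100²) = √10100 ≈ 100.5, ∠ = arctan(100/10) ≈ 84.29°
pole (s+15): 15 + j100 → |·| = √(15²+100²) = √10225 ≈ 101.12, ∠ = arctan(100/15) ≈ 81.47°
|T| = 2 · 141.42 / 10163 ≈ 0.02783
Gain = 20 log₁₀(0.02783) ≈ -31.11 dB
∠T = 45.00° − 165.76° = -120.76°

-31.1 dB, -120.8°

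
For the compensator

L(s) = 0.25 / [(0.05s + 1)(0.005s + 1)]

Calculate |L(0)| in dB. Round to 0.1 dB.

-12.0 dB

L(0) = 0.25 · 1 / 1 = 0.25
20 log₁₀(0.25) ≈ -12.04 dB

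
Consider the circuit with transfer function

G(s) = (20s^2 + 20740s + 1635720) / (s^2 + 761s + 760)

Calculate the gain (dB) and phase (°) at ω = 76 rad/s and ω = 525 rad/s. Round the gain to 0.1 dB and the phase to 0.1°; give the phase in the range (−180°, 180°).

ω = 76: 31.5 dB, -48.9°; ω = 525: 27.5 dB, -14.9°

Substitute s = j76:
Numerator: 20(j76)^2 + 20740(j76) + 1635720 = 1520200 + j1576240
Denominator: (j76)^2 + 761(j76) + 760 = -5016 + j57836
|N| = √(1520200² + 1576240²) ≈ 2.1899e+06, ∠N ≈ 46.04°
|D| = √(5016² + 57836²) ≈ 58053, ∠D ≈ 94.96°
|G| = 2.1899e+06 / 58053 ≈ 37.722
Gain = 20 log₁₀(37.722) ≈ 31.53 dB
∠G = 46.04° − 94.96° = -48.92°

Substitute s = j525:
Numerator: 20(j525)^2 + 20740(j525) + 1635720 = -3876780 + j10888500
Denominator: (j525)^2 + 761(j525) + 760 = -274865 + j399525
|N| = √(3876780² + 10888500²) ≈ 1.1558e+07, ∠N ≈ 109.60°
|D| = √(274865² + 399525²) ≈ 4.8494e+05, ∠D ≈ 124.53°
|G| = 1.1558e+07 / 4.8494e+05 ≈ 23.834
Gain = 20 log₁₀(23.834) ≈ 27.54 dB
∠G = 109.60° − 124.53° = -14.93°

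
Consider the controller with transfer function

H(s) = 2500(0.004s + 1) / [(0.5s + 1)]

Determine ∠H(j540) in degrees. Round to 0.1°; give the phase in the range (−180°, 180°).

-24.6°

At ω = 540 rad/s:
zero (1 + j540·0.004) = 1 + j2.16 → |·| ≈ 2.3803, ∠ ≈ 65.16°
pole (1 + j540·0.5) = 1 + j270 → |·| ≈ 270, ∠ ≈ 89.79°
∠H = (65.16°) − (89.79°) = -24.63°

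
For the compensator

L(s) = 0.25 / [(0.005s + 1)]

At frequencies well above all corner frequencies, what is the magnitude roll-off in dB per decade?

Each pole contributes −20 dB/decade at high frequency; each zero contributes +20 dB/decade.
Net: 0 zero(s) − 1 pole(s) → -20 dB/decade.

-20 dB/decade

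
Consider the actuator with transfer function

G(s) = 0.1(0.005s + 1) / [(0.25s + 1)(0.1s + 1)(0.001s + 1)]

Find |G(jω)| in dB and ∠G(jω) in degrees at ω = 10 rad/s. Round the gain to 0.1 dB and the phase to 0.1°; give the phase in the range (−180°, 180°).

At ω = 10 rad/s:
zero (1 + j10·0.005) = 1 + j0.05 → |·| ≈ 1.0012, ∠ ≈ 2.86°
pole (1 + j10·0.25) = 1 + j2.5 → |·| ≈ 2.6926, ∠ ≈ 68.20°
pole (1 + j10·0.1) = 1 + j1 → |·| ≈ 1.4142, ∠ ≈ 45.00°
pole (1 + j10·0.001) = 1 + j0.01 → |·| ≈ 1, ∠ ≈ 0.57°
|G| = 0.1 · 1.0012 / (2.6926 · 1.4142 · 1) ≈ 0.026293
Gain = 20 log₁₀(0.026293) ≈ -31.60 dB
∠G = (2.86°) − (68.20° + 45.00° + 0.57°) = -110.91°

-31.6 dB, -110.9°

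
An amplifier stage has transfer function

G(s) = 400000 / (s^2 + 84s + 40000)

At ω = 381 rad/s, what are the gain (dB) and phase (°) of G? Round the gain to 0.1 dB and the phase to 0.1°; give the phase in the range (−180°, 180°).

At s = jω = j381:
quadratic: (j381)² + 84·j381 + 40000 = -105161 + j32004 → |·| ≈ 1.0992e+05, ∠ ≈ 163.07°
|G| = 400000 / 1.0992e+05 ≈ 3.639
Gain = 20 log₁₀(3.639) ≈ 11.22 dB
∠G = 0.00° − 163.07° = -163.07°

11.2 dB, -163.1°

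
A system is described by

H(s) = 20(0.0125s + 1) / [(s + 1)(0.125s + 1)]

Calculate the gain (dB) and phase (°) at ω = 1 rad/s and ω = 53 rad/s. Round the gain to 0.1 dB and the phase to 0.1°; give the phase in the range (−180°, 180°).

At ω = 1 rad/s:
zero (1 + j1·0.0125) = 1 + j0.0125 → |·| ≈ 1.0001, ∠ ≈ 0.72°
pole (1 + j1·1) = 1 + j1 → |·| ≈ 1.4142, ∠ ≈ 45.00°
pole (1 + j1·0.125) = 1 + j0.125 → |·| ≈ 1.0078, ∠ ≈ 7.13°
|H| = 20 · 1.0001 / (1.4142 · 1.0078) ≈ 14.034
Gain = 20 log₁₀(14.034) ≈ 22.94 dB
∠H = (0.72°) − (45.00° + 7.13°) = -51.41°

At ω = 53 rad/s:
zero (1 + j53·0.0125) = 1 + j0.6625 → |·| ≈ 1.1995, ∠ ≈ 33.52°
pole (1 + j53·1) = 1 + j53 → |·| ≈ 53.009, ∠ ≈ 88.92°
pole (1 + j53·0.125) = 1 + j6.625 → |·| ≈ 6.7, ∠ ≈ 81.42°
|H| = 20 · 1.1995 / (53.009 · 6.7) ≈ 0.067547
Gain = 20 log₁₀(0.067547) ≈ -23.41 dB
∠H = (33.52°) − (88.92° + 81.42°) = -136.82°

ω = 1: 22.9 dB, -51.4°; ω = 53: -23.4 dB, -136.8°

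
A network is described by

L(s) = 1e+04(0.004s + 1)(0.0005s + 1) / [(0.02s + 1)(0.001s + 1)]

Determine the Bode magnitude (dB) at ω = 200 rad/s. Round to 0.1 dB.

At ω = 200 rad/s:
zero (1 + j200·0.004) = 1 + j0.8 → |·| ≈ 1.2806, ∠ ≈ 38.66°
zero (1 + j200·0.0005) = 1 + j0.1 → |·| ≈ 1.005, ∠ ≈ 5.71°
pole (1 + j200·0.02) = 1 + j4 → |·| ≈ 4.1231, ∠ ≈ 75.96°
pole (1 + j200·0.001) = 1 + j0.2 → |·| ≈ 1.0198, ∠ ≈ 11.31°
|L| = 1e+04 · 1.2806 · 1.005 / (4.1231 · 1.0198) ≈ 3060.8
Gain = 20 log₁₀(3060.8) ≈ 69.72 dB

69.7 dB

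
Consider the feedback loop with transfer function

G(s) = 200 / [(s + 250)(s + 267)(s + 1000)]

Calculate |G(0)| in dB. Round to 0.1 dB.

-110.5 dB

G(0) = 200 / (250·267·1000) ≈ 2.9963e-06
20 log₁₀(2.9963e-06) ≈ -110.47 dB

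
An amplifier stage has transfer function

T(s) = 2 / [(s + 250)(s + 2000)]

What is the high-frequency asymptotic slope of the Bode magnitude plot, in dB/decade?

Each pole contributes −20 dB/decade at high frequency; each zero contributes +20 dB/decade.
Net: 0 zero(s) − 2 pole(s) → -40 dB/decade.

-40 dB/decade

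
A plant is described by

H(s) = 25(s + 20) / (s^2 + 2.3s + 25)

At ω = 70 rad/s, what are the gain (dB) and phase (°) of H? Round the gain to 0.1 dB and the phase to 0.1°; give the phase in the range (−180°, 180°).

At s = jω = j70:
zero (s+20): 20 + j70 → |·| = √(20²+70²) = √5300 ≈ 72.801, ∠ = arctan(70/20) ≈ 74.05°
quadratic: (j70)² + 2.3·j70 + 25 = -4875 + j161 → |·| ≈ 4877.7, ∠ ≈ 178.11°
|H| = 25 · 72.801 / 4877.7 ≈ 0.37313
Gain = 20 log₁₀(0.37313) ≈ -8.56 dB
∠H = 74.05° − 178.11° = -104.06°

-8.6 dB, -104.1°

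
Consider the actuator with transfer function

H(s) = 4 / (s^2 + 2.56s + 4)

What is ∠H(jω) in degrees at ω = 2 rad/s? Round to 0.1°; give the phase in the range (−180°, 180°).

-90.0°

At s = jω = j2:
quadratic: (j2)² + 2.56·j2 + 4 = 0 + j5.12 → |·| ≈ 5.12, ∠ ≈ 90.00°
∠H = 0.00° − 90.00° = -90.00°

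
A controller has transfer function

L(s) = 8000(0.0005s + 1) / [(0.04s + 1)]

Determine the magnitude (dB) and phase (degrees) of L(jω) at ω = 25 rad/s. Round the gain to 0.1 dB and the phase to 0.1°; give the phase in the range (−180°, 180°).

At ω = 25 rad/s:
zero (1 + j25·0.0005) = 1 + j0.0125 → |·| ≈ 1.0001, ∠ ≈ 0.72°
pole (1 + j25·0.04) = 1 + j1 → |·| ≈ 1.4142, ∠ ≈ 45.00°
|L| = 8000 · 1.0001 / (1.4142) ≈ 5657.5
Gain = 20 log₁₀(5657.5) ≈ 75.05 dB
∠L = (0.72°) − (45.00°) = -44.28°

75.1 dB, -44.3°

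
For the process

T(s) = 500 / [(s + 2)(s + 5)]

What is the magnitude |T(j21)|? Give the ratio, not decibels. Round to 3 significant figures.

At s = jω = j21:
pole (s+2): 2 + j21 → |·| = √(2²+21²) = √445 ≈ 21.095, ∠ = arctan(21/2) ≈ 84.56°
pole (s+5): 5 + j21 → |·| = √(5²+21²) = √466 ≈ 21.587, ∠ = arctan(21/5) ≈ 76.61°
|T| = 500 / 455.38 ≈ 1.098

1.10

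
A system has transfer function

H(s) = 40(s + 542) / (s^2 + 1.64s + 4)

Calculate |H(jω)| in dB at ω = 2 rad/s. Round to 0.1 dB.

76.4 dB

At s = jω = j2:
zero (s+542): 542 + j2 → |·| = √(542²+2²) = √293768 ≈ 542, ∠ = arctan(2/542) ≈ 0.21°
quadratic: (j2)² + 1.64·j2 + 4 = 0 + j3.28 → |·| ≈ 3.28, ∠ ≈ 90.00°
|H| = 40 · 542 / 3.28 ≈ 6609.8
Gain = 20 log₁₀(6609.8) ≈ 76.40 dB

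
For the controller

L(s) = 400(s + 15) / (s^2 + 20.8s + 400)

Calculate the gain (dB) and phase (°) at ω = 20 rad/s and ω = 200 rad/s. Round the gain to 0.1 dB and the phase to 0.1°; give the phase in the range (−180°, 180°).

ω = 20: 27.6 dB, -36.9°; ω = 200: 6.1 dB, -88.3°

At s = jω = j20:
zero (s+15): 15 + j20 → |·| = √(15²+20²) = √625 ≈ 25, ∠ = arctan(20/15) ≈ 53.13°
quadratic: (j20)² + 20.8·j20 + 400 = 0 + j416 → |·| ≈ 416, ∠ ≈ 90.00°
|L| = 400 · 25 / 416 ≈ 24.038
Gain = 20 log₁₀(24.038) ≈ 27.62 dB
∠L = 53.13° − 90.00° = -36.87°

At s = jω = j200:
zero (s+15): 15 + j200 → |·| = √(15²+200²) = √40225 ≈ 200.56, ∠ = arctan(200/15) ≈ 85.71°
quadratic: (j200)² + 20.8·j200 + 400 = -39600 + j4160 → |·| ≈ 39818, ∠ ≈ 174.00°
|L| = 400 · 200.56 / 39818 ≈ 2.0148
Gain = 20 log₁₀(2.0148) ≈ 6.08 dB
∠L = 85.71° − 174.00° = -88.29°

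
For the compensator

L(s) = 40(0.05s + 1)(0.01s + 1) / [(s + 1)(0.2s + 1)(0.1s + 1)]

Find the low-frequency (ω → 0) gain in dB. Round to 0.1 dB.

32.0 dB

L(0) = 40 · 1 / 1 = 40
20 log₁₀(40) ≈ 32.04 dB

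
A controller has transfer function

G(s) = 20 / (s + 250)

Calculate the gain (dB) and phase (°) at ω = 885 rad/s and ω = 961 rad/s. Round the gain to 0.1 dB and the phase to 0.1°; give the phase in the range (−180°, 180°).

At s = jω = j885:
pole (s+250): 250 + j885 → |·| = √(250²+885²) = √845725 ≈ 919.63, ∠ = arctan(885/250) ≈ 74.23°
|G| = 20 / 919.63 ≈ 0.021748
Gain = 20 log₁₀(0.021748) ≈ -33.25 dB
∠G = 0.00° − 74.23° = -74.23°

At s = jω = j961:
pole (s+250): 250 + j961 → |·| = √(250²+961²) = √986021 ≈ 992.99, ∠ = arctan(961/250) ≈ 75.42°
|G| = 20 / 992.99 ≈ 0.020141
Gain = 20 log₁₀(0.020141) ≈ -33.92 dB
∠G = 0.00° − 75.42° = -75.42°

ω = 885: -33.3 dB, -74.2°; ω = 961: -33.9 dB, -75.4°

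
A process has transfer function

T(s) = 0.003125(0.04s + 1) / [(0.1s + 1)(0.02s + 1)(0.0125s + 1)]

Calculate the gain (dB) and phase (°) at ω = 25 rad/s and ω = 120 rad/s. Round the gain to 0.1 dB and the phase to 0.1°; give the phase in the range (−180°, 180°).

At ω = 25 rad/s:
zero (1 + j25·0.04) = 1 + j1 → |·| ≈ 1.4142, ∠ ≈ 45.00°
pole (1 + j25·0.1) = 1 + j2.5 → |·| ≈ 2.6926, ∠ ≈ 68.20°
pole (1 + j25·0.02) = 1 + j0.5 → |·| ≈ 1.118, ∠ ≈ 26.57°
pole (1 + j25·0.0125) = 1 + j0.3125 → |·| ≈ 1.0477, ∠ ≈ 17.35°
|T| = 0.003125 · 1.4142 / (2.6926 · 1.118 · 1.0477) ≈ 0.0014012
Gain = 20 log₁₀(0.0014012) ≈ -57.07 dB
∠T = (45.00°) − (68.20° + 26.57° + 17.35°) = -67.12°

At ω = 120 rad/s:
zero (1 + j120·0.04) = 1 + j4.8 → |·| ≈ 4.9031, ∠ ≈ 78.23°
pole (1 + j120·0.1) = 1 + j12 → |·| ≈ 12.042, ∠ ≈ 85.24°
pole (1 + j120·0.02) = 1 + j2.4 → |·| ≈ 2.6, ∠ ≈ 67.38°
pole (1 + j120·0.0125) = 1 + j1.5 → |·| ≈ 1.8028, ∠ ≈ 56.31°
|T| = 0.003125 · 4.9031 / (12.042 · 2.6 · 1.8028) ≈ 0.00027146
Gain = 20 log₁₀(0.00027146) ≈ -71.33 dB
∠T = (78.23°) − (85.24° + 67.38° + 56.31°) = -130.70°

ω = 25: -57.1 dB, -67.1°; ω = 120: -71.3 dB, -130.7°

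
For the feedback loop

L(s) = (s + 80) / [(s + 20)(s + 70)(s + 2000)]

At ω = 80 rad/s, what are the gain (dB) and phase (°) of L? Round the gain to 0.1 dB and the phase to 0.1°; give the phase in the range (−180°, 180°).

At s = jω = j80:
zero (s+80): 80 + j80 → |·| = √(80²+80²) = √12800 ≈ 113.14, ∠ = arctan(80/80) ≈ 45.00°
pole (s+20): 20 + j80 → |·| = √(20²+80²) = √6800 ≈ 82.462, ∠ = arctan(80/20) ≈ 75.96°
pole (s+70): 70 + j80 → |·| = √(70²+80²) = √11300 ≈ 106.3, ∠ = arctan(80/70) ≈ 48.81°
pole (s+2000): 2000 + j80 → |·| = √(2000²+80²) = √4006400 ≈ 2001.6, ∠ = arctan(80/2000) ≈ 2.29°
|L| = 1 · 113.14 / 1.7545e+07 ≈ 6.4486e-06
Gain = 20 log₁₀(6.4486e-06) ≈ -103.81 dB
∠L = 45.00° − 127.06° = -82.06°

-103.8 dB, -82.1°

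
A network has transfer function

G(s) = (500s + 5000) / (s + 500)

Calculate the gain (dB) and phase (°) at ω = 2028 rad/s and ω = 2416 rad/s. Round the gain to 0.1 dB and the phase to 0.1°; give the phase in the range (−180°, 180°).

ω = 2028: 53.7 dB, 13.6°; ω = 2416: 53.8 dB, 11.5°

Substitute s = j2028:
Numerator: 500(j2028) + 5000 = 5000 + j1014000
Denominator: (j2028) + 500 = 500 + j2028
|N| = √(5000² + 1014000²) ≈ 1.014e+06, ∠N ≈ 89.72°
|D| = √(500² + 2028²) ≈ 2088.7, ∠D ≈ 76.15°
|G| = 1.014e+06 / 2088.7 ≈ 485.47
Gain = 20 log₁₀(485.47) ≈ 53.72 dB
∠G = 89.72° − 76.15° = 13.57°

Substitute s = j2416:
Numerator: 500(j2416) + 5000 = 5000 + j1208000
Denominator: (j2416) + 500 = 500 + j2416
|N| = √(5000² + 1208000²) ≈ 1.208e+06, ∠N ≈ 89.76°
|D| = √(500² + 2416²) ≈ 2467.2, ∠D ≈ 78.31°
|G| = 1.208e+06 / 2467.2 ≈ 489.62
Gain = 20 log₁₀(489.62) ≈ 53.80 dB
∠G = 89.76° − 78.31° = 11.45°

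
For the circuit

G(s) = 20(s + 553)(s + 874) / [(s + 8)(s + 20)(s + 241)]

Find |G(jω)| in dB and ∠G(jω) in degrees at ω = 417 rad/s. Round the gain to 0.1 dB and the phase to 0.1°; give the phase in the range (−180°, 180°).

-15.9 dB, -173.6°

At s = jω = j417:
zero (s+553): 553 + j417 → |·| = √(553²+417²) = √479698 ≈ 692.6, ∠ = arctan(417/553) ≈ 37.02°
zero (s+874): 874 + j417 → |·| = √(874²+417²) = √937765 ≈ 968.38, ∠ = arctan(417/874) ≈ 25.51°
pole (s+8): 8 + j417 → |·| = √(8²+417²) = √173953 ≈ 417.08, ∠ = arctan(417/8) ≈ 88.90°
pole (s+20): 20 + j417 → |·| = √(20²+417²) = √174289 ≈ 417.48, ∠ = arctan(417/20) ≈ 87.25°
pole (s+241): 241 + j417 → |·| = √(241²+417²) = √231970 ≈ 481.63, ∠ = arctan(417/241) ≈ 59.97°
|G| = 20 · 6.707e+05 / 8.3863e+07 ≈ 0.15995
Gain = 20 log₁₀(0.15995) ≈ -15.92 dB
∠G = 62.53° − 236.12° = -173.59°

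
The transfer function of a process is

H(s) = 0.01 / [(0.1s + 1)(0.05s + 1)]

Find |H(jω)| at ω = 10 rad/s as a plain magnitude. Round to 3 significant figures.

0.00632

At ω = 10 rad/s:
pole (1 + j10·0.1) = 1 + j1 → |·| ≈ 1.4142, ∠ ≈ 45.00°
pole (1 + j10·0.05) = 1 + j0.5 → |·| ≈ 1.118, ∠ ≈ 26.57°
|H| = 0.01 · 1 / (1.4142 · 1.118) ≈ 0.0063248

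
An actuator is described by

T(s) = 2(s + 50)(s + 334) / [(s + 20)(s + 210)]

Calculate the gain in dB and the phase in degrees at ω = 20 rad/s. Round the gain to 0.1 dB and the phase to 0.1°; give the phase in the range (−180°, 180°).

At s = jω = j20:
zero (s+50): 50 + j20 → |·| = √(50²+20²) = √2900 ≈ 53.852, ∠ = arctan(20/50) ≈ 21.80°
zero (s+334): 334 + j20 → |·| = √(334²+20²) = √111956 ≈ 334.6, ∠ = arctan(20/334) ≈ 3.43°
pole (s+20): 20 + j20 → |·| = √(20²+20²) = √800 ≈ 28.284, ∠ = arctan(20/20) ≈ 45.00°
pole (s+210): 210 + j20 → |·| = √(210²+20²) = √44500 ≈ 210.95, ∠ = arctan(20/210) ≈ 5.44°
|T| = 2 · 18019 / 5966.5 ≈ 6.0401
Gain = 20 log₁₀(6.0401) ≈ 15.62 dB
∠T = 25.23° − 50.44° = -25.21°

15.6 dB, -25.2°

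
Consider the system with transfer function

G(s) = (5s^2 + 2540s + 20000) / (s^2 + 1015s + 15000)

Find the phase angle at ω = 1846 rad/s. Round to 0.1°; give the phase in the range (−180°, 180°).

Substitute s = j1846:
Numerator: 5(j1846)^2 + 2540(j1846) + 20000 = -17018580 + j4688840
Denominator: (j1846)^2 + 1015(j1846) + 15000 = -3392716 + j1873690
|N| = √(17018580² + 4688840²) ≈ 1.7653e+07, ∠N ≈ 164.60°
|D| = √(3392716² + 1873690²) ≈ 3.8757e+06, ∠D ≈ 151.09°
∠G = 164.60° − 151.09° = 13.51°

13.5°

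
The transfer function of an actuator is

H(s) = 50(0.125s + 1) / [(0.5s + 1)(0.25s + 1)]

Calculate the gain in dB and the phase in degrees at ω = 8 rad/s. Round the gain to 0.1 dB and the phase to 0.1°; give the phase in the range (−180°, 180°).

At ω = 8 rad/s:
zero (1 + j8·0.125) = 1 + j1 → |·| ≈ 1.4142, ∠ ≈ 45.00°
pole (1 + j8·0.5) = 1 + j4 → |·| ≈ 4.1231, ∠ ≈ 75.96°
pole (1 + j8·0.25) = 1 + j2 → |·| ≈ 2.2361, ∠ ≈ 63.43°
|H| = 50 · 1.4142 / (4.1231 · 2.2361) ≈ 7.6695
Gain = 20 log₁₀(7.6695) ≈ 17.70 dB
∠H = (45.00°) − (75.96° + 63.43°) = -94.39°

17.7 dB, -94.4°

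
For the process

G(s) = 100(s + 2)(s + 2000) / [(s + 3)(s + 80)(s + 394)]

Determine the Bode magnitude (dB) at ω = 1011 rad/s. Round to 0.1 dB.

At s = jω = j1011:
zero (s+2): 2 + j1011 → |·| = √(2²+1011²) = √1022125 ≈ 1011, ∠ = arctan(1011/2) ≈ 89.89°
zero (s+2000): 2000 + j1011 → |·| = √(2000²+1011²) = √5022121 ≈ 2241, ∠ = arctan(1011/2000) ≈ 26.82°
pole (s+3): 3 + j1011 → |·| = √(3²+1011²) = √1022130 ≈ 1011, ∠ = arctan(1011/3) ≈ 89.83°
pole (s+80): 80 + j1011 → |·| = √(80²+1011²) = √1028521 ≈ 1014.2, ∠ = arctan(1011/80) ≈ 85.48°
pole (s+394): 394 + j1011 → |·| = √(394²+1011²) = √1177357 ≈ 1085.1, ∠ = arctan(1011/394) ≈ 68.71°
|G| = 100 · 2.2657e+06 / 1.1126e+09 ≈ 0.20364
Gain = 20 log₁₀(0.20364) ≈ -13.82 dB

-13.8 dB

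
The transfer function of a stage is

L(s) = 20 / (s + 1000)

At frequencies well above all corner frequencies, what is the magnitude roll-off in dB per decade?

Each pole contributes −20 dB/decade at high frequency; each zero contributes +20 dB/decade.
Net: 0 zero(s) − 1 pole(s) → -20 dB/decade.

-20 dB/decade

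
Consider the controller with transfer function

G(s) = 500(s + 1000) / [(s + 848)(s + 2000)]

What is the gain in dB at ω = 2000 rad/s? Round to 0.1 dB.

-14.8 dB

At s = jω = j2000:
zero (s+1000): 1000 + j2000 → |·| = √(1000²+2000²) = √5000000 ≈ 2236.1, ∠ = arctan(2000/1000) ≈ 63.43°
pole (s+848): 848 + j2000 → |·| = √(848²+2000²) = √4719104 ≈ 2172.3, ∠ = arctan(2000/848) ≈ 67.02°
pole (s+2000): 2000 + j2000 → |·| = √(2000²+2000²) = √8000000 ≈ 2828.4, ∠ = arctan(2000/2000) ≈ 45.00°
|G| = 500 · 2236.1 / 6.1441e+06 ≈ 0.18197
Gain = 20 log₁₀(0.18197) ≈ -14.80 dB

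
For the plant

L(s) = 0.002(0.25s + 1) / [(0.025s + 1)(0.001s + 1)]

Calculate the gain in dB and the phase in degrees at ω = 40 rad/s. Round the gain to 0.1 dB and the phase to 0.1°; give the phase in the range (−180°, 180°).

At ω = 40 rad/s:
zero (1 + j40·0.25) = 1 + j10 → |·| ≈ 10.05, ∠ ≈ 84.29°
pole (1 + j40·0.025) = 1 + j1 → |·| ≈ 1.4142, ∠ ≈ 45.00°
pole (1 + j40·0.001) = 1 + j0.04 → |·| ≈ 1.0008, ∠ ≈ 2.29°
|L| = 0.002 · 10.05 / (1.4142 · 1.0008) ≈ 0.014202
Gain = 20 log₁₀(0.014202) ≈ -36.95 dB
∠L = (84.29°) − (45.00° + 2.29°) = 37.00°

-37.0 dB, 37.0°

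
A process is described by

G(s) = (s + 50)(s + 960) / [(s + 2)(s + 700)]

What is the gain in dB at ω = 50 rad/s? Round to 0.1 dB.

At s = jω = j50:
zero (s+50): 50 + j50 → |·| = √(50²+50²) = √5000 ≈ 70.711, ∠ = arctan(50/50) ≈ 45.00°
zero (s+960): 960 + j50 → |·| = √(960²+50²) = √924100 ≈ 961.3, ∠ = arctan(50/960) ≈ 2.98°
pole (s+2): 2 + j50 → |·| = √(2²+50²) = √2504 ≈ 50.04, ∠ = arctan(50/2) ≈ 87.71°
pole (s+700): 700 + j50 → |·| = √(700²+50²) = √492500 ≈ 701.78, ∠ = arctan(50/700) ≈ 4.09°
|G| = 1 · 67974 / 35117 ≈ 1.9356
Gain = 20 log₁₀(1.9356) ≈ 5.74 dB

5.7 dB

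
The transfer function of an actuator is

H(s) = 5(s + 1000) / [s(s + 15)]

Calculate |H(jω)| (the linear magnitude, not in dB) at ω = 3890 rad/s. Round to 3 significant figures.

At s = jω = j3890:
zero (s+1000): 1000 + j3890 → |·| = √(1000²+3890²) = √16132100 ≈ 4016.5, ∠ = arctan(3890/1000) ≈ 75.58°
pole (s+15): 15 + j3890 → |·| = √(15²+3890²) = √15132325 ≈ 3890, ∠ = arctan(3890/15) ≈ 89.78°
pole at origin: |s| = 3890, ∠ = 90.00° (in denominator)
|H| = 5 · 4016.5 / 1.5132e+07 ≈ 0.0013272

0.00133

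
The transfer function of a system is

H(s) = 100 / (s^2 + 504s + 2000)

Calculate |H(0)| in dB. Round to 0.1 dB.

-26.0 dB

H(0) = 100 / 2000 = 0.05
20 log₁₀(0.05) ≈ -26.02 dB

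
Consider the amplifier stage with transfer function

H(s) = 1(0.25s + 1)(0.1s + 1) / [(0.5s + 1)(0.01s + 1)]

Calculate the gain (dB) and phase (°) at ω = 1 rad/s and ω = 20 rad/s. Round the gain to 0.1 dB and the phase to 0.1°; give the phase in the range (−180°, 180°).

ω = 1: -0.7 dB, -7.4°; ω = 20: 0.9 dB, 46.5°

At ω = 1 rad/s:
zero (1 + j1·0.25) = 1 + j0.25 → |·| ≈ 1.0308, ∠ ≈ 14.04°
zero (1 + j1·0.1) = 1 + j0.1 → |·| ≈ 1.005, ∠ ≈ 5.71°
pole (1 + j1·0.5) = 1 + j0.5 → |·| ≈ 1.118, ∠ ≈ 26.57°
pole (1 + j1·0.01) = 1 + j0.01 → |·| ≈ 1, ∠ ≈ 0.57°
|H| = 1 · 1.0308 · 1.005 / (1.118 · 1) ≈ 0.92661
Gain = 20 log₁₀(0.92661) ≈ -0.66 dB
∠H = (14.04° + 5.71°) − (26.57° + 0.57°) = -7.39°

At ω = 20 rad/s:
zero (1 + j20·0.25) = 1 + j5 → |·| ≈ 5.099, ∠ ≈ 78.69°
zero (1 + j20·0.1) = 1 + j2 → |·| ≈ 2.2361, ∠ ≈ 63.43°
pole (1 + j20·0.5) = 1 + j10 → |·| ≈ 10.05, ∠ ≈ 84.29°
pole (1 + j20·0.01) = 1 + j0.2 → |·| ≈ 1.0198, ∠ ≈ 11.31°
|H| = 1 · 5.099 · 2.2361 / (10.05 · 1.0198) ≈ 1.1125
Gain = 20 log₁₀(1.1125) ≈ 0.93 dB
∠H = (78.69° + 63.43°) − (84.29° + 11.31°) = 46.52°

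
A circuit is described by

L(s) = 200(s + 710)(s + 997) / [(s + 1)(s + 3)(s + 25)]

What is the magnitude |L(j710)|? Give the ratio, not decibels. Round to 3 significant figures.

At s = jω = j710:
zero (s+710): 710 + j710 → |·| = √(710²+710²) = √1008200 ≈ 1004.1, ∠ = arctan(710/710) ≈ 45.00°
zero (s+997): 997 + j710 → |·| = √(997²+710²) = √1498109 ≈ 1224, ∠ = arctan(710/997) ≈ 35.46°
pole (s+1): 1 + j710 → |·| = √(1²+710²) = √504101 ≈ 710, ∠ = arctan(710/1) ≈ 89.92°
pole (s+3): 3 + j710 → |·| = √(3²+710²) = √504109 ≈ 710.01, ∠ = arctan(710/3) ≈ 89.76°
pole (s+25): 25 + j710 → |·| = √(25²+710²) = √504725 ≈ 710.44, ∠ = arctan(710/25) ≈ 87.98°
|L| = 200 · 1.229e+06 / 3.5814e+08 ≈ 0.68632

0.686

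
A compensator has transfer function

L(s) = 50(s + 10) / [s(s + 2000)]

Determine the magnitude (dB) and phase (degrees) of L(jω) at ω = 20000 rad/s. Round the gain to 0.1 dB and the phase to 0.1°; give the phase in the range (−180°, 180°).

At s = jω = j20000:
zero (s+10): 10 + j20000 → |·| = √(10²+20000²) = √400000100 ≈ 20000, ∠ = arctan(20000/10) ≈ 89.97°
pole (s+2000): 2000 + j20000 → |·| = √(2000²+20000²) = √404000000 ≈ 20100, ∠ = arctan(20000/2000) ≈ 84.29°
pole at origin: |s| = 20000, ∠ = 90.00° (in denominator)
|L| = 50 · 20000 / 4.02e+08 ≈ 0.0024876
Gain = 20 log₁₀(0.0024876) ≈ -52.08 dB
∠L = 89.97° − 174.29° = -84.32°

-52.1 dB, -84.3°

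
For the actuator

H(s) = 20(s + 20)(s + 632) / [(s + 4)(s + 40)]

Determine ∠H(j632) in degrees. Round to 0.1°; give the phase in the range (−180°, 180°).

-42.8°

At s = jω = j632:
zero (s+20): 20 + j632 → |·| = √(20²+632²) = √399824 ≈ 632.32, ∠ = arctan(632/20) ≈ 88.19°
zero (s+632): 632 + j632 → |·| = √(632²+632²) = √798848 ≈ 893.78, ∠ = arctan(632/632) ≈ 45.00°
pole (s+4): 4 + j632 → |·| = √(4²+632²) = √399440 ≈ 632.01, ∠ = arctan(632/4) ≈ 89.64°
pole (s+40): 40 + j632 → |·| = √(40²+632²) = √401024 ≈ 633.26, ∠ = arctan(632/40) ≈ 86.38°
∠H = 133.19° − 176.02° = -42.83°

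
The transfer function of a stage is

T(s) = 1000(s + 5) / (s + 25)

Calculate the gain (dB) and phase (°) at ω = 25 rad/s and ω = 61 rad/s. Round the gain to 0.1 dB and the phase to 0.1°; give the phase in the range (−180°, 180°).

At s = jω = j25:
zero (s+5): 5 + j25 → |·| = √(5²+25²) = √650 ≈ 25.495, ∠ = arctan(25/5) ≈ 78.69°
pole (s+25): 25 + j25 → |·| = √(25²+25²) = √1250 ≈ 35.355, ∠ = arctan(25/25) ≈ 45.00°
|T| = 1000 · 25.495 / 35.355 ≈ 721.11
Gain = 20 log₁₀(721.11) ≈ 57.16 dB
∠T = 78.69° − 45.00° = 33.69°

At s = jω = j61:
zero (s+5): 5 + j61 → |·| = √(5²+61²) = √3746 ≈ 61.205, ∠ = arctan(61/5) ≈ 85.31°
pole (s+25): 25 + j61 → |·| = √(25²+61²) = √4346 ≈ 65.924, ∠ = arctan(61/25) ≈ 67.71°
|T| = 1000 · 61.205 / 65.924 ≈ 928.42
Gain = 20 log₁₀(928.42) ≈ 59.35 dB
∠T = 85.31° − 67.71° = 17.60°

ω = 25: 57.2 dB, 33.7°; ω = 61: 59.4 dB, 17.6°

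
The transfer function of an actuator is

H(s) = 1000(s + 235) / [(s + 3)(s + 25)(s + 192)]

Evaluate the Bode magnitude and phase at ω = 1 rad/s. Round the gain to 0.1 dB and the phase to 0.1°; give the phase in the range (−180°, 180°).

23.8 dB, -20.8°

At s = jω = j1:
zero (s+235): 235 + j1 → |·| = √(235²+1²) = √55226 ≈ 235, ∠ = arctan(1/235) ≈ 0.24°
pole (s+3): 3 + j1 → |·| = √(3²+1²) = √10 ≈ 3.1623, ∠ = arctan(1/3) ≈ 18.43°
pole (s+25): 25 + j1 → |·| = √(25²+1²) = √626 ≈ 25.02, ∠ = arctan(1/25) ≈ 2.29°
pole (s+192): 192 + j1 → |·| = √(192²+1²) = √36865 ≈ 192, ∠ = arctan(1/192) ≈ 0.30°
|H| = 1000 · 235 / 15191 ≈ 15.47
Gain = 20 log₁₀(15.47) ≈ 23.79 dB
∠H = 0.24° − 21.02° = -20.78°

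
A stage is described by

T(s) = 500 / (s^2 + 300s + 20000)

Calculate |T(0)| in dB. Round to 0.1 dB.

T(0) = 500 / 20000 = 0.025
20 log₁₀(0.025) ≈ -32.04 dB

-32.0 dB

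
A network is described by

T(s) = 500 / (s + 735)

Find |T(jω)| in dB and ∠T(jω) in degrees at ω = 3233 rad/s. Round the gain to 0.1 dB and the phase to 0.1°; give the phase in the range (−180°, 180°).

Substitute s = j3233:
Numerator: 500 = 500 + j0
Denominator: (j3233) + 735 = 735 + j3233
|N| = √(500² + 0²) ≈ 500, ∠N ≈ 0.00°
|D| = √(735² + 3233²) ≈ 3315.5, ∠D ≈ 77.19°
|T| = 500 / 3315.5 ≈ 0.15081
Gain = 20 log₁₀(0.15081) ≈ -16.43 dB
∠T = 0.00° − 77.19° = -77.19°

-16.4 dB, -77.2°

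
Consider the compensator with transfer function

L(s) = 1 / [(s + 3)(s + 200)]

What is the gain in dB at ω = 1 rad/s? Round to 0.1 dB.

-56.0 dB

At s = jω = j1:
pole (s+3): 3 + j1 → |·| = √(3²+1²) = √10 ≈ 3.1623, ∠ = arctan(1/3) ≈ 18.43°
pole (s+200): 200 + j1 → |·| = √(200²+1²) = √40001 ≈ 200, ∠ = arctan(1/200) ≈ 0.29°
|L| = 1 / 632.46 ≈ 0.0015811
Gain = 20 log₁₀(0.0015811) ≈ -56.02 dB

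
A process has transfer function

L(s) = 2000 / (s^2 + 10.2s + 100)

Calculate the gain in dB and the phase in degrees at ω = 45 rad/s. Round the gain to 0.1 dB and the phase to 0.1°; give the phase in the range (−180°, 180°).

At s = jω = j45:
quadratic: (j45)² + 10.2·j45 + 100 = -1925 + j459 → |·| ≈ 1979, ∠ ≈ 166.59°
|L| = 2000 / 1979 ≈ 1.0106
Gain = 20 log₁₀(1.0106) ≈ 0.09 dB
∠L = 0.00° − 166.59° = -166.59°

0.1 dB, -166.6°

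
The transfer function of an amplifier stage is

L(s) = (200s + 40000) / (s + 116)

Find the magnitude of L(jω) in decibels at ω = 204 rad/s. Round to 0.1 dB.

47.7 dB

Substitute s = j204:
Numerator: 200(j204) + 40000 = 40000 + j40800
Denominator: (j204) + 116 = 116 + j204
|N| = √(40000² + 40800²) ≈ 57137, ∠N ≈ 45.57°
|D| = √(116² + 204²) ≈ 234.67, ∠D ≈ 60.38°
|L| = 57137 / 234.67 ≈ 243.48
Gain = 20 log₁₀(243.48) ≈ 47.73 dB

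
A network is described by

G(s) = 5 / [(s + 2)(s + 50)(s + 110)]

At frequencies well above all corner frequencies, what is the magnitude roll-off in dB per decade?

-60 dB/decade

Each pole contributes −20 dB/decade at high frequency; each zero contributes +20 dB/decade.
Net: 0 zero(s) − 3 pole(s) → -60 dB/decade.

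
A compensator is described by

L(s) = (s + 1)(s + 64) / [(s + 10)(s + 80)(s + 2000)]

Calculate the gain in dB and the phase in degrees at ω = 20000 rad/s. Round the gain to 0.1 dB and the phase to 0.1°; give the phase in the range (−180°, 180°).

-86.1 dB, -84.2°

At s = jω = j20000:
zero (s+1): 1 + j20000 → |·| = √(1²+20000²) = √400000001 ≈ 20000, ∠ = arctan(20000/1) ≈ 90.00°
zero (s+64): 64 + j20000 → |·| = √(64²+20000²) = √400004096 ≈ 20000, ∠ = arctan(20000/64) ≈ 89.82°
pole (s+10): 10 + j20000 → |·| = √(10²+20000²) = √400000100 ≈ 20000, ∠ = arctan(20000/10) ≈ 89.97°
pole (s+80): 80 + j20000 → |·| = √(80²+20000²) = √400006400 ≈ 20000, ∠ = arctan(20000/80) ≈ 89.77°
pole (s+2000): 2000 + j20000 → |·| = √(2000²+20000²) = √404000000 ≈ 20100, ∠ = arctan(20000/2000) ≈ 84.29°
|L| = 1 · 4e+08 / 8.04e+12 ≈ 4.9751e-05
Gain = 20 log₁₀(4.9751e-05) ≈ -86.06 dB
∠L = 179.82° − 264.03° = -84.21°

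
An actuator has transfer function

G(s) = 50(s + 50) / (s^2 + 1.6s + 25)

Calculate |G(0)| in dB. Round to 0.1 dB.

40.0 dB

G(0) = 50·50 / 25 = 100
20 log₁₀(100) ≈ 40.00 dB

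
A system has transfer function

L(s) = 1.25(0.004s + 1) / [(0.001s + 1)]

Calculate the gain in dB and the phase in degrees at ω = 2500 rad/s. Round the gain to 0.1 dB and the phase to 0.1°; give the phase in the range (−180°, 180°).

13.4 dB, 16.1°

At ω = 2500 rad/s:
zero (1 + j2500·0.004) = 1 + j10 → |·| ≈ 10.05, ∠ ≈ 84.29°
pole (1 + j2500·0.001) = 1 + j2.5 → |·| ≈ 2.6926, ∠ ≈ 68.20°
|L| = 1.25 · 10.05 / (2.6926) ≈ 4.6656
Gain = 20 log₁₀(4.6656) ≈ 13.38 dB
∠L = (84.29°) − (68.20°) = 16.09°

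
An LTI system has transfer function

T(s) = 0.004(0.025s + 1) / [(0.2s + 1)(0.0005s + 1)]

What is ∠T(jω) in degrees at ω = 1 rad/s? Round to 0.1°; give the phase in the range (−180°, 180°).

At ω = 1 rad/s:
zero (1 + j1·0.025) = 1 + j0.025 → |·| ≈ 1.0003, ∠ ≈ 1.43°
pole (1 + j1·0.2) = 1 + j0.2 → |·| ≈ 1.0198, ∠ ≈ 11.31°
pole (1 + j1·0.0005) = 1 + j0.0005 → |·| ≈ 1, ∠ ≈ 0.03°
∠T = (1.43°) − (11.31° + 0.03°) = -9.91°

-9.9°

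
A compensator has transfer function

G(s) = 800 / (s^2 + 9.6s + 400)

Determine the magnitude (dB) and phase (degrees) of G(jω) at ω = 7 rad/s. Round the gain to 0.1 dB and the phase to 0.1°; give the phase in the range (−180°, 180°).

At s = jω = j7:
quadratic: (j7)² + 9.6·j7 + 400 = 351 + j67.2 → |·| ≈ 357.37, ∠ ≈ 10.84°
|G| = 800 / 357.37 ≈ 2.2386
Gain = 20 log₁₀(2.2386) ≈ 7.00 dB
∠G = 0.00° − 10.84° = -10.84°

7.0 dB, -10.8°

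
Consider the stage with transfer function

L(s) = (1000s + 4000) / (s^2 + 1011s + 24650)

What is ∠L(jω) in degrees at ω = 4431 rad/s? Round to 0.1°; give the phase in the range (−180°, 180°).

Substitute s = j4431:
Numerator: 1000(j4431) + 4000 = 4000 + j4431000
Denominator: (j4431)^2 + 1011(j4431) + 24650 = -19609111 + j4479741
|N| = √(4000² + 4431000²) ≈ 4.431e+06, ∠N ≈ 89.95°
|D| = √(19609111² + 4479741²) ≈ 2.0114e+07, ∠D ≈ 167.13°
∠L = 89.95° − 167.13° = -77.18°

-77.2°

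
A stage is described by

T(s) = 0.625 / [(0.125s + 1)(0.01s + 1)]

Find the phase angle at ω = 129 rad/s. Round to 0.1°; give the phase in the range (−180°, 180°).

At ω = 129 rad/s:
pole (1 + j129·0.125) = 1 + j16.125 → |·| ≈ 16.156, ∠ ≈ 86.45°
pole (1 + j129·0.01) = 1 + j1.29 → |·| ≈ 1.6322, ∠ ≈ 52.22°
∠T = (0°) − (86.45° + 52.22°) = -138.67°

-138.7°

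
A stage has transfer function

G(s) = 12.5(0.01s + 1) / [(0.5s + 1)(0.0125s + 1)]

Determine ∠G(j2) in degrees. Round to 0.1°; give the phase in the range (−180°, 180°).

-45.3°

At ω = 2 rad/s:
zero (1 + j2·0.01) = 1 + j0.02 → |·| ≈ 1.0002, ∠ ≈ 1.15°
pole (1 + j2·0.5) = 1 + j1 → |·| ≈ 1.4142, ∠ ≈ 45.00°
pole (1 + j2·0.0125) = 1 + j0.025 → |·| ≈ 1.0003, ∠ ≈ 1.43°
∠G = (1.15°) − (45.00° + 1.43°) = -45.28°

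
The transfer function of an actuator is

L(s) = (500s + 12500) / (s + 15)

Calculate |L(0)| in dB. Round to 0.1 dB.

58.4 dB

L(0) = 12500 / 15 ≈ 833.33
20 log₁₀(833.33) ≈ 58.42 dB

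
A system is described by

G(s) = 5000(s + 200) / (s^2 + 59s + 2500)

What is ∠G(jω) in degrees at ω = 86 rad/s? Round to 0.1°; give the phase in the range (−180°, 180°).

At s = jω = j86:
zero (s+200): 200 + j86 → |·| = √(200²+86²) = √47396 ≈ 217.71, ∠ = arctan(86/200) ≈ 23.27°
quadratic: (j86)² + 59·j86 + 2500 = -4896 + j5074 → |·| ≈ 7051, ∠ ≈ 133.98°
∠G = 23.27° − 133.98° = -110.71°

-110.7°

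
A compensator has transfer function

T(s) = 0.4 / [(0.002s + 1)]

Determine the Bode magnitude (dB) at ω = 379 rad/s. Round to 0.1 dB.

-9.9 dB

At ω = 379 rad/s:
pole (1 + j379·0.002) = 1 + j0.758 → |·| ≈ 1.2548, ∠ ≈ 37.16°
|T| = 0.4 · 1 / (1.2548) ≈ 0.31878
Gain = 20 log₁₀(0.31878) ≈ -9.93 dB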